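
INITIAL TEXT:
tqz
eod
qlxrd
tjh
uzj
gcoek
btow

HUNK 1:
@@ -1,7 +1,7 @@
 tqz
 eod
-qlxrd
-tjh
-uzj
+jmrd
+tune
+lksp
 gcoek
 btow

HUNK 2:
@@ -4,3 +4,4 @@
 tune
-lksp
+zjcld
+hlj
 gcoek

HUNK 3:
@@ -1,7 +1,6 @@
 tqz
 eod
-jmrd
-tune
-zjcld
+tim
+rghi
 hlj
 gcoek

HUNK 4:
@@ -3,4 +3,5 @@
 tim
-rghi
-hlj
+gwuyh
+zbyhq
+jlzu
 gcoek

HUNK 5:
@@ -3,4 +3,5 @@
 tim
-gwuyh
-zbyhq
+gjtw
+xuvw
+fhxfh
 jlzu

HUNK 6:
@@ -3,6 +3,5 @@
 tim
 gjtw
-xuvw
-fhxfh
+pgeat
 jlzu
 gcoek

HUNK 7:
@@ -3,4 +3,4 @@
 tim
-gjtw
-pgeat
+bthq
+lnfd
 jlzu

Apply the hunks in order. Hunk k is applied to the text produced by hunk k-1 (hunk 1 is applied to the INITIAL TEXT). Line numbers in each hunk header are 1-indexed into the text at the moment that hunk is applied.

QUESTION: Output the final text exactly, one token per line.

Answer: tqz
eod
tim
bthq
lnfd
jlzu
gcoek
btow

Derivation:
Hunk 1: at line 1 remove [qlxrd,tjh,uzj] add [jmrd,tune,lksp] -> 7 lines: tqz eod jmrd tune lksp gcoek btow
Hunk 2: at line 4 remove [lksp] add [zjcld,hlj] -> 8 lines: tqz eod jmrd tune zjcld hlj gcoek btow
Hunk 3: at line 1 remove [jmrd,tune,zjcld] add [tim,rghi] -> 7 lines: tqz eod tim rghi hlj gcoek btow
Hunk 4: at line 3 remove [rghi,hlj] add [gwuyh,zbyhq,jlzu] -> 8 lines: tqz eod tim gwuyh zbyhq jlzu gcoek btow
Hunk 5: at line 3 remove [gwuyh,zbyhq] add [gjtw,xuvw,fhxfh] -> 9 lines: tqz eod tim gjtw xuvw fhxfh jlzu gcoek btow
Hunk 6: at line 3 remove [xuvw,fhxfh] add [pgeat] -> 8 lines: tqz eod tim gjtw pgeat jlzu gcoek btow
Hunk 7: at line 3 remove [gjtw,pgeat] add [bthq,lnfd] -> 8 lines: tqz eod tim bthq lnfd jlzu gcoek btow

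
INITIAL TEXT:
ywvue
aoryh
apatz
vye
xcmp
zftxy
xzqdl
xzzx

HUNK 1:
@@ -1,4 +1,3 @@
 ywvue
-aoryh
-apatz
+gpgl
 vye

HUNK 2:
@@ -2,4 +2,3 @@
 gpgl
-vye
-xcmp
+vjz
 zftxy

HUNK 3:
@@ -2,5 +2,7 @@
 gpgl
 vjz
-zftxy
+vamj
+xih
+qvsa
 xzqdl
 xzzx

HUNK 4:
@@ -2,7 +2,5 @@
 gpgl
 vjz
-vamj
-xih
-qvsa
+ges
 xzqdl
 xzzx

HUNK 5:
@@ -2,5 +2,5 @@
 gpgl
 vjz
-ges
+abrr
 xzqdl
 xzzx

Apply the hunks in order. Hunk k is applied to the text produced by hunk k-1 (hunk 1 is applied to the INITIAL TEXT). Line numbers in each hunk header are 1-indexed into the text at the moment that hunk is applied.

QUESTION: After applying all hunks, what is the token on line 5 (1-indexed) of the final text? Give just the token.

Hunk 1: at line 1 remove [aoryh,apatz] add [gpgl] -> 7 lines: ywvue gpgl vye xcmp zftxy xzqdl xzzx
Hunk 2: at line 2 remove [vye,xcmp] add [vjz] -> 6 lines: ywvue gpgl vjz zftxy xzqdl xzzx
Hunk 3: at line 2 remove [zftxy] add [vamj,xih,qvsa] -> 8 lines: ywvue gpgl vjz vamj xih qvsa xzqdl xzzx
Hunk 4: at line 2 remove [vamj,xih,qvsa] add [ges] -> 6 lines: ywvue gpgl vjz ges xzqdl xzzx
Hunk 5: at line 2 remove [ges] add [abrr] -> 6 lines: ywvue gpgl vjz abrr xzqdl xzzx
Final line 5: xzqdl

Answer: xzqdl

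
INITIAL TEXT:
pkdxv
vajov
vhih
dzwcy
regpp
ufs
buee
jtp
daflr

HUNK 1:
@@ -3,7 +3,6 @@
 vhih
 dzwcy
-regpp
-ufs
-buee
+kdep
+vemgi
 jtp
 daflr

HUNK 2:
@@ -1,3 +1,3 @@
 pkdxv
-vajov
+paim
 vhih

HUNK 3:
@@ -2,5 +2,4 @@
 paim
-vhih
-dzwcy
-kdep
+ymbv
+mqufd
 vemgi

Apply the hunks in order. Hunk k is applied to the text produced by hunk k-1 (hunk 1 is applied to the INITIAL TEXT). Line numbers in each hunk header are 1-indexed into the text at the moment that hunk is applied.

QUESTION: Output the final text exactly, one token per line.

Hunk 1: at line 3 remove [regpp,ufs,buee] add [kdep,vemgi] -> 8 lines: pkdxv vajov vhih dzwcy kdep vemgi jtp daflr
Hunk 2: at line 1 remove [vajov] add [paim] -> 8 lines: pkdxv paim vhih dzwcy kdep vemgi jtp daflr
Hunk 3: at line 2 remove [vhih,dzwcy,kdep] add [ymbv,mqufd] -> 7 lines: pkdxv paim ymbv mqufd vemgi jtp daflr

Answer: pkdxv
paim
ymbv
mqufd
vemgi
jtp
daflr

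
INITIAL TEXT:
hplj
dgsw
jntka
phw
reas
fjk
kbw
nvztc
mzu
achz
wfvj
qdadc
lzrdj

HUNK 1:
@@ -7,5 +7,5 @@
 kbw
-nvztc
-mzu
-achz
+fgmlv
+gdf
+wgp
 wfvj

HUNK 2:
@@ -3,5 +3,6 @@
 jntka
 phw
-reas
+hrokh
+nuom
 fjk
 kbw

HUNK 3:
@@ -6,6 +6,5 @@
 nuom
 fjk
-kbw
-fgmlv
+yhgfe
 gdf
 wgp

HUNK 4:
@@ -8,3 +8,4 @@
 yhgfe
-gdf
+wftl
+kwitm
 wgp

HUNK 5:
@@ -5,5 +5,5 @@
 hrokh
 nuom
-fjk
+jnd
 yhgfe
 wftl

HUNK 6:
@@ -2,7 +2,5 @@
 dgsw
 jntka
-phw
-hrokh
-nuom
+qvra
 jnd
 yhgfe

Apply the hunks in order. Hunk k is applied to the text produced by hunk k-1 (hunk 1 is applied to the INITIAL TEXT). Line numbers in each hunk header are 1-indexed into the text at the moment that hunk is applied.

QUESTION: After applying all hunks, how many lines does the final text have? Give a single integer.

Answer: 12

Derivation:
Hunk 1: at line 7 remove [nvztc,mzu,achz] add [fgmlv,gdf,wgp] -> 13 lines: hplj dgsw jntka phw reas fjk kbw fgmlv gdf wgp wfvj qdadc lzrdj
Hunk 2: at line 3 remove [reas] add [hrokh,nuom] -> 14 lines: hplj dgsw jntka phw hrokh nuom fjk kbw fgmlv gdf wgp wfvj qdadc lzrdj
Hunk 3: at line 6 remove [kbw,fgmlv] add [yhgfe] -> 13 lines: hplj dgsw jntka phw hrokh nuom fjk yhgfe gdf wgp wfvj qdadc lzrdj
Hunk 4: at line 8 remove [gdf] add [wftl,kwitm] -> 14 lines: hplj dgsw jntka phw hrokh nuom fjk yhgfe wftl kwitm wgp wfvj qdadc lzrdj
Hunk 5: at line 5 remove [fjk] add [jnd] -> 14 lines: hplj dgsw jntka phw hrokh nuom jnd yhgfe wftl kwitm wgp wfvj qdadc lzrdj
Hunk 6: at line 2 remove [phw,hrokh,nuom] add [qvra] -> 12 lines: hplj dgsw jntka qvra jnd yhgfe wftl kwitm wgp wfvj qdadc lzrdj
Final line count: 12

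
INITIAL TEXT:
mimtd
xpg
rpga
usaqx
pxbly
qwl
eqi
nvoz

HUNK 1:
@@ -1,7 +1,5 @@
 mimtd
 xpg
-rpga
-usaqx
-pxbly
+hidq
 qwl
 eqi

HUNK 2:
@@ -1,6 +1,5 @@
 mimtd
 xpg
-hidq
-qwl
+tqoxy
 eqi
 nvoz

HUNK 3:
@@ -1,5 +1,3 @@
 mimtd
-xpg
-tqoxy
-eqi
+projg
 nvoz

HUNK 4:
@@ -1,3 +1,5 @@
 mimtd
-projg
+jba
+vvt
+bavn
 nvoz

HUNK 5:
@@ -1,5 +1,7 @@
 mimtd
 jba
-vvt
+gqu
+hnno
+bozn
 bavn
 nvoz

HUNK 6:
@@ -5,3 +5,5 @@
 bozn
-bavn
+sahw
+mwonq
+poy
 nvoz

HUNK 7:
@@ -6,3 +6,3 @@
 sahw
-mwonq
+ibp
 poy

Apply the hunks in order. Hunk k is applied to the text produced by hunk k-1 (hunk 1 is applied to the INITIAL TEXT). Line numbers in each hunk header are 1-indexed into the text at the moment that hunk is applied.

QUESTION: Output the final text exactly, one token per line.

Hunk 1: at line 1 remove [rpga,usaqx,pxbly] add [hidq] -> 6 lines: mimtd xpg hidq qwl eqi nvoz
Hunk 2: at line 1 remove [hidq,qwl] add [tqoxy] -> 5 lines: mimtd xpg tqoxy eqi nvoz
Hunk 3: at line 1 remove [xpg,tqoxy,eqi] add [projg] -> 3 lines: mimtd projg nvoz
Hunk 4: at line 1 remove [projg] add [jba,vvt,bavn] -> 5 lines: mimtd jba vvt bavn nvoz
Hunk 5: at line 1 remove [vvt] add [gqu,hnno,bozn] -> 7 lines: mimtd jba gqu hnno bozn bavn nvoz
Hunk 6: at line 5 remove [bavn] add [sahw,mwonq,poy] -> 9 lines: mimtd jba gqu hnno bozn sahw mwonq poy nvoz
Hunk 7: at line 6 remove [mwonq] add [ibp] -> 9 lines: mimtd jba gqu hnno bozn sahw ibp poy nvoz

Answer: mimtd
jba
gqu
hnno
bozn
sahw
ibp
poy
nvoz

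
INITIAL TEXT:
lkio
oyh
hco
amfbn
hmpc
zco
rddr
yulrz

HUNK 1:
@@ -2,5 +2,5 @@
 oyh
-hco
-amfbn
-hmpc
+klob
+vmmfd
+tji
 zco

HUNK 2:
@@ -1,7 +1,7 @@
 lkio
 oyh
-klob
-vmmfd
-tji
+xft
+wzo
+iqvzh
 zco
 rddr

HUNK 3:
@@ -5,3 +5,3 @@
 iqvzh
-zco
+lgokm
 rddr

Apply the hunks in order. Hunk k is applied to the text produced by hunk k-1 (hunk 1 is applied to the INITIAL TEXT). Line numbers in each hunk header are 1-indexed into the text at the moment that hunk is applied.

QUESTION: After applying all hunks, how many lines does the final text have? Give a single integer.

Answer: 8

Derivation:
Hunk 1: at line 2 remove [hco,amfbn,hmpc] add [klob,vmmfd,tji] -> 8 lines: lkio oyh klob vmmfd tji zco rddr yulrz
Hunk 2: at line 1 remove [klob,vmmfd,tji] add [xft,wzo,iqvzh] -> 8 lines: lkio oyh xft wzo iqvzh zco rddr yulrz
Hunk 3: at line 5 remove [zco] add [lgokm] -> 8 lines: lkio oyh xft wzo iqvzh lgokm rddr yulrz
Final line count: 8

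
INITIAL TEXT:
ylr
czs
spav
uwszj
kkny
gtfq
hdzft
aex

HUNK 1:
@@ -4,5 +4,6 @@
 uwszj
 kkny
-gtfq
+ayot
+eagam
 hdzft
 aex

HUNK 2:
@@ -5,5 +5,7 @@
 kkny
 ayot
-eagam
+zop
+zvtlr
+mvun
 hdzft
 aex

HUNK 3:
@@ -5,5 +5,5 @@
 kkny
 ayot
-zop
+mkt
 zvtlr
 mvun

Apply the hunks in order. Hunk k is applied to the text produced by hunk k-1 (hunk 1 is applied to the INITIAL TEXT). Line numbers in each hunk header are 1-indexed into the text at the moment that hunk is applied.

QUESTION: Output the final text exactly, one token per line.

Hunk 1: at line 4 remove [gtfq] add [ayot,eagam] -> 9 lines: ylr czs spav uwszj kkny ayot eagam hdzft aex
Hunk 2: at line 5 remove [eagam] add [zop,zvtlr,mvun] -> 11 lines: ylr czs spav uwszj kkny ayot zop zvtlr mvun hdzft aex
Hunk 3: at line 5 remove [zop] add [mkt] -> 11 lines: ylr czs spav uwszj kkny ayot mkt zvtlr mvun hdzft aex

Answer: ylr
czs
spav
uwszj
kkny
ayot
mkt
zvtlr
mvun
hdzft
aex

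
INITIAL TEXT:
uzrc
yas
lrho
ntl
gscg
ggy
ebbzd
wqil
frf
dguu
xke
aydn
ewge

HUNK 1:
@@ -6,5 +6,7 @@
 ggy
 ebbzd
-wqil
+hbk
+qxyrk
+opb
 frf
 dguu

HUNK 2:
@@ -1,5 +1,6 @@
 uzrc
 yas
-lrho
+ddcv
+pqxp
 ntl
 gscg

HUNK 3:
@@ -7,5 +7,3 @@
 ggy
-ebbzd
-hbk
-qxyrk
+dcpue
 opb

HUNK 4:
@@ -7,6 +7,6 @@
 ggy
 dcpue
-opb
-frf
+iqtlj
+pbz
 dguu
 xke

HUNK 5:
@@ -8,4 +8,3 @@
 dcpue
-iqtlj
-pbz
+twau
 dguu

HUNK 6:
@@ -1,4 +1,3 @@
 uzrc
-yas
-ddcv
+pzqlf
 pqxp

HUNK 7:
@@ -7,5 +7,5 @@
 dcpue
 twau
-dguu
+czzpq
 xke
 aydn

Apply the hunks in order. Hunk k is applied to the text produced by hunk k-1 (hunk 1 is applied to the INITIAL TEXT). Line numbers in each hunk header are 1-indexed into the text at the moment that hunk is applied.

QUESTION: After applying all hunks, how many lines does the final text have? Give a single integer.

Answer: 12

Derivation:
Hunk 1: at line 6 remove [wqil] add [hbk,qxyrk,opb] -> 15 lines: uzrc yas lrho ntl gscg ggy ebbzd hbk qxyrk opb frf dguu xke aydn ewge
Hunk 2: at line 1 remove [lrho] add [ddcv,pqxp] -> 16 lines: uzrc yas ddcv pqxp ntl gscg ggy ebbzd hbk qxyrk opb frf dguu xke aydn ewge
Hunk 3: at line 7 remove [ebbzd,hbk,qxyrk] add [dcpue] -> 14 lines: uzrc yas ddcv pqxp ntl gscg ggy dcpue opb frf dguu xke aydn ewge
Hunk 4: at line 7 remove [opb,frf] add [iqtlj,pbz] -> 14 lines: uzrc yas ddcv pqxp ntl gscg ggy dcpue iqtlj pbz dguu xke aydn ewge
Hunk 5: at line 8 remove [iqtlj,pbz] add [twau] -> 13 lines: uzrc yas ddcv pqxp ntl gscg ggy dcpue twau dguu xke aydn ewge
Hunk 6: at line 1 remove [yas,ddcv] add [pzqlf] -> 12 lines: uzrc pzqlf pqxp ntl gscg ggy dcpue twau dguu xke aydn ewge
Hunk 7: at line 7 remove [dguu] add [czzpq] -> 12 lines: uzrc pzqlf pqxp ntl gscg ggy dcpue twau czzpq xke aydn ewge
Final line count: 12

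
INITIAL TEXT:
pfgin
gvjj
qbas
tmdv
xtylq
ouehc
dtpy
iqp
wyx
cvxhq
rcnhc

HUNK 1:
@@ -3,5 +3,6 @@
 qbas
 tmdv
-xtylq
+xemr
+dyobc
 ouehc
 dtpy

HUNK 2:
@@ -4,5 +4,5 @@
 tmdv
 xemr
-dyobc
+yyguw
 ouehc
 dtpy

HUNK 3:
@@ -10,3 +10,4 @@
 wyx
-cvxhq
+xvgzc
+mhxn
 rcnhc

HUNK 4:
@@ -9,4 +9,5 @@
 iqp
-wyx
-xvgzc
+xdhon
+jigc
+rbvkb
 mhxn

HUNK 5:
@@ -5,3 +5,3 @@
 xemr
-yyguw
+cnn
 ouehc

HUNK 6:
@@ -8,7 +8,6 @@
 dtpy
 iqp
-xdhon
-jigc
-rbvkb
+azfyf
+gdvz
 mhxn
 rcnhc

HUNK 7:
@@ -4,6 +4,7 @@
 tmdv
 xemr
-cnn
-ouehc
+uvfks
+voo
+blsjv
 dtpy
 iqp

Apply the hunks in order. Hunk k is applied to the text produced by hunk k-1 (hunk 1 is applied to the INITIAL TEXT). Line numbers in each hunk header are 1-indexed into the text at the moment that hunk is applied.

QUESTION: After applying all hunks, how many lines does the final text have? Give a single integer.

Answer: 14

Derivation:
Hunk 1: at line 3 remove [xtylq] add [xemr,dyobc] -> 12 lines: pfgin gvjj qbas tmdv xemr dyobc ouehc dtpy iqp wyx cvxhq rcnhc
Hunk 2: at line 4 remove [dyobc] add [yyguw] -> 12 lines: pfgin gvjj qbas tmdv xemr yyguw ouehc dtpy iqp wyx cvxhq rcnhc
Hunk 3: at line 10 remove [cvxhq] add [xvgzc,mhxn] -> 13 lines: pfgin gvjj qbas tmdv xemr yyguw ouehc dtpy iqp wyx xvgzc mhxn rcnhc
Hunk 4: at line 9 remove [wyx,xvgzc] add [xdhon,jigc,rbvkb] -> 14 lines: pfgin gvjj qbas tmdv xemr yyguw ouehc dtpy iqp xdhon jigc rbvkb mhxn rcnhc
Hunk 5: at line 5 remove [yyguw] add [cnn] -> 14 lines: pfgin gvjj qbas tmdv xemr cnn ouehc dtpy iqp xdhon jigc rbvkb mhxn rcnhc
Hunk 6: at line 8 remove [xdhon,jigc,rbvkb] add [azfyf,gdvz] -> 13 lines: pfgin gvjj qbas tmdv xemr cnn ouehc dtpy iqp azfyf gdvz mhxn rcnhc
Hunk 7: at line 4 remove [cnn,ouehc] add [uvfks,voo,blsjv] -> 14 lines: pfgin gvjj qbas tmdv xemr uvfks voo blsjv dtpy iqp azfyf gdvz mhxn rcnhc
Final line count: 14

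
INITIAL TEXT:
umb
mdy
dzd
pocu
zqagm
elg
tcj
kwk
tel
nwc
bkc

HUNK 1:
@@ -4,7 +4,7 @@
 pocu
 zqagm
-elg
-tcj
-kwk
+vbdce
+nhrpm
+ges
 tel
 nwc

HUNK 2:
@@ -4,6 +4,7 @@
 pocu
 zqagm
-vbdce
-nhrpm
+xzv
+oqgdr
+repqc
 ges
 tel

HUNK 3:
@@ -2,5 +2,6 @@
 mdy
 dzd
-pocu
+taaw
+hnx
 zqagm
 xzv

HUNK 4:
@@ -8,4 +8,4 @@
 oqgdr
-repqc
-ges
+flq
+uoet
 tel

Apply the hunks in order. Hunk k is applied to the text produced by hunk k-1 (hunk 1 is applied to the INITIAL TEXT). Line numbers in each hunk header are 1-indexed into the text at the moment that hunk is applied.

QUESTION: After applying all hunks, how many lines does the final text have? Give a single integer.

Hunk 1: at line 4 remove [elg,tcj,kwk] add [vbdce,nhrpm,ges] -> 11 lines: umb mdy dzd pocu zqagm vbdce nhrpm ges tel nwc bkc
Hunk 2: at line 4 remove [vbdce,nhrpm] add [xzv,oqgdr,repqc] -> 12 lines: umb mdy dzd pocu zqagm xzv oqgdr repqc ges tel nwc bkc
Hunk 3: at line 2 remove [pocu] add [taaw,hnx] -> 13 lines: umb mdy dzd taaw hnx zqagm xzv oqgdr repqc ges tel nwc bkc
Hunk 4: at line 8 remove [repqc,ges] add [flq,uoet] -> 13 lines: umb mdy dzd taaw hnx zqagm xzv oqgdr flq uoet tel nwc bkc
Final line count: 13

Answer: 13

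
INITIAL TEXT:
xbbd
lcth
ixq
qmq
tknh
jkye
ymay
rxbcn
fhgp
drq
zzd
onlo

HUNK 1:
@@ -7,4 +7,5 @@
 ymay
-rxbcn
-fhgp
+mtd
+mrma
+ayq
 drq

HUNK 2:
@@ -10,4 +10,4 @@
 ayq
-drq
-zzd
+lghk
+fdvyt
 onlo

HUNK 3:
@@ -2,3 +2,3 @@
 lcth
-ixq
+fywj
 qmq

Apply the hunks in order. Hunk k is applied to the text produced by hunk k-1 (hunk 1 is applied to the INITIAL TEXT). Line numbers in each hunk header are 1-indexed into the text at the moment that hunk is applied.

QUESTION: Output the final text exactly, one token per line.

Answer: xbbd
lcth
fywj
qmq
tknh
jkye
ymay
mtd
mrma
ayq
lghk
fdvyt
onlo

Derivation:
Hunk 1: at line 7 remove [rxbcn,fhgp] add [mtd,mrma,ayq] -> 13 lines: xbbd lcth ixq qmq tknh jkye ymay mtd mrma ayq drq zzd onlo
Hunk 2: at line 10 remove [drq,zzd] add [lghk,fdvyt] -> 13 lines: xbbd lcth ixq qmq tknh jkye ymay mtd mrma ayq lghk fdvyt onlo
Hunk 3: at line 2 remove [ixq] add [fywj] -> 13 lines: xbbd lcth fywj qmq tknh jkye ymay mtd mrma ayq lghk fdvyt onlo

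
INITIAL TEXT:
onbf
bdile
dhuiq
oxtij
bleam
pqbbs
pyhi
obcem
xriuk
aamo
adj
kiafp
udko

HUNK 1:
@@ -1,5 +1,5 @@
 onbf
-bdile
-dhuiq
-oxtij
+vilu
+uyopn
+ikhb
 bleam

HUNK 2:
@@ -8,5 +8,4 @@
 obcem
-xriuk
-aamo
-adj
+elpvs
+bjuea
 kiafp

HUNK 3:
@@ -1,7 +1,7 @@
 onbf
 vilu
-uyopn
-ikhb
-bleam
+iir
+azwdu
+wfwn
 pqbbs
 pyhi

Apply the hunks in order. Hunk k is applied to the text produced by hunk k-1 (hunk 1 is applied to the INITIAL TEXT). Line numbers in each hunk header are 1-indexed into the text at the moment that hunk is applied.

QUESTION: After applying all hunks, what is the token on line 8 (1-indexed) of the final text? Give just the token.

Answer: obcem

Derivation:
Hunk 1: at line 1 remove [bdile,dhuiq,oxtij] add [vilu,uyopn,ikhb] -> 13 lines: onbf vilu uyopn ikhb bleam pqbbs pyhi obcem xriuk aamo adj kiafp udko
Hunk 2: at line 8 remove [xriuk,aamo,adj] add [elpvs,bjuea] -> 12 lines: onbf vilu uyopn ikhb bleam pqbbs pyhi obcem elpvs bjuea kiafp udko
Hunk 3: at line 1 remove [uyopn,ikhb,bleam] add [iir,azwdu,wfwn] -> 12 lines: onbf vilu iir azwdu wfwn pqbbs pyhi obcem elpvs bjuea kiafp udko
Final line 8: obcem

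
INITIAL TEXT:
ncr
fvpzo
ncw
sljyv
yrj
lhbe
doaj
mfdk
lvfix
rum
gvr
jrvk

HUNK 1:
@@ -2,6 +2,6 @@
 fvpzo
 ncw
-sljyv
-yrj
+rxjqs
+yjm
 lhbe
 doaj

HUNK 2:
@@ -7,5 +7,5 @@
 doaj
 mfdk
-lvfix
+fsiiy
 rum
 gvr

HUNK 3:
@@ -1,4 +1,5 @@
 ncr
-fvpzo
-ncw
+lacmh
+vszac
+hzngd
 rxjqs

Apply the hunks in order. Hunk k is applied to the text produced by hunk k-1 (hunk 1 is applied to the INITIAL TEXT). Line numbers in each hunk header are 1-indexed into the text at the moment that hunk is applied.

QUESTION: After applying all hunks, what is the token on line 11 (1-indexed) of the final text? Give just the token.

Answer: rum

Derivation:
Hunk 1: at line 2 remove [sljyv,yrj] add [rxjqs,yjm] -> 12 lines: ncr fvpzo ncw rxjqs yjm lhbe doaj mfdk lvfix rum gvr jrvk
Hunk 2: at line 7 remove [lvfix] add [fsiiy] -> 12 lines: ncr fvpzo ncw rxjqs yjm lhbe doaj mfdk fsiiy rum gvr jrvk
Hunk 3: at line 1 remove [fvpzo,ncw] add [lacmh,vszac,hzngd] -> 13 lines: ncr lacmh vszac hzngd rxjqs yjm lhbe doaj mfdk fsiiy rum gvr jrvk
Final line 11: rum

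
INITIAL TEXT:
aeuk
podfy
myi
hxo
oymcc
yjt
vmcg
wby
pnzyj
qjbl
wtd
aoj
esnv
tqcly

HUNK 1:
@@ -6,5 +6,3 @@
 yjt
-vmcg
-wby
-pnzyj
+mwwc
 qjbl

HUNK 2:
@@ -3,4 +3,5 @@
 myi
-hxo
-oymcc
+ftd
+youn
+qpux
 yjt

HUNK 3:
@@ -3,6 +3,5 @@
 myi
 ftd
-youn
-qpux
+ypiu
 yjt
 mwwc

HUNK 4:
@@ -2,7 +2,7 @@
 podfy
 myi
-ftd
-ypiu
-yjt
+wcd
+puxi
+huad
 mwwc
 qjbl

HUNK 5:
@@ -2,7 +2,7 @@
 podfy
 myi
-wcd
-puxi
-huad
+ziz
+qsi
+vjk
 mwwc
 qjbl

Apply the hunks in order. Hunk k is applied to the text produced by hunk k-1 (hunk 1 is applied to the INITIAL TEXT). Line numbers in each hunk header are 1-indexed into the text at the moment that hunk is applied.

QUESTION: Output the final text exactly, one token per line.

Answer: aeuk
podfy
myi
ziz
qsi
vjk
mwwc
qjbl
wtd
aoj
esnv
tqcly

Derivation:
Hunk 1: at line 6 remove [vmcg,wby,pnzyj] add [mwwc] -> 12 lines: aeuk podfy myi hxo oymcc yjt mwwc qjbl wtd aoj esnv tqcly
Hunk 2: at line 3 remove [hxo,oymcc] add [ftd,youn,qpux] -> 13 lines: aeuk podfy myi ftd youn qpux yjt mwwc qjbl wtd aoj esnv tqcly
Hunk 3: at line 3 remove [youn,qpux] add [ypiu] -> 12 lines: aeuk podfy myi ftd ypiu yjt mwwc qjbl wtd aoj esnv tqcly
Hunk 4: at line 2 remove [ftd,ypiu,yjt] add [wcd,puxi,huad] -> 12 lines: aeuk podfy myi wcd puxi huad mwwc qjbl wtd aoj esnv tqcly
Hunk 5: at line 2 remove [wcd,puxi,huad] add [ziz,qsi,vjk] -> 12 lines: aeuk podfy myi ziz qsi vjk mwwc qjbl wtd aoj esnv tqcly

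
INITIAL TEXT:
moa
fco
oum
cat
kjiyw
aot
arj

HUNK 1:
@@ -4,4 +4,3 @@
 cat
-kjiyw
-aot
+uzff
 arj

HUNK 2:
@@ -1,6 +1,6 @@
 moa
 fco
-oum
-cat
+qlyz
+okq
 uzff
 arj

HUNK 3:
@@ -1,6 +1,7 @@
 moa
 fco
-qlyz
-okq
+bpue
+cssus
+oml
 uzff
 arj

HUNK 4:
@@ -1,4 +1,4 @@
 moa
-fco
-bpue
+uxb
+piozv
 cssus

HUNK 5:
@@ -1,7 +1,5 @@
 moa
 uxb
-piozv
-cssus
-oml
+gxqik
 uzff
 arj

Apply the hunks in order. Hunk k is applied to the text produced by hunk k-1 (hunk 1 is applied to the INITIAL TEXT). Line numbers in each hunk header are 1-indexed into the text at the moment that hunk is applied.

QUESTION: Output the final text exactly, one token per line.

Hunk 1: at line 4 remove [kjiyw,aot] add [uzff] -> 6 lines: moa fco oum cat uzff arj
Hunk 2: at line 1 remove [oum,cat] add [qlyz,okq] -> 6 lines: moa fco qlyz okq uzff arj
Hunk 3: at line 1 remove [qlyz,okq] add [bpue,cssus,oml] -> 7 lines: moa fco bpue cssus oml uzff arj
Hunk 4: at line 1 remove [fco,bpue] add [uxb,piozv] -> 7 lines: moa uxb piozv cssus oml uzff arj
Hunk 5: at line 1 remove [piozv,cssus,oml] add [gxqik] -> 5 lines: moa uxb gxqik uzff arj

Answer: moa
uxb
gxqik
uzff
arj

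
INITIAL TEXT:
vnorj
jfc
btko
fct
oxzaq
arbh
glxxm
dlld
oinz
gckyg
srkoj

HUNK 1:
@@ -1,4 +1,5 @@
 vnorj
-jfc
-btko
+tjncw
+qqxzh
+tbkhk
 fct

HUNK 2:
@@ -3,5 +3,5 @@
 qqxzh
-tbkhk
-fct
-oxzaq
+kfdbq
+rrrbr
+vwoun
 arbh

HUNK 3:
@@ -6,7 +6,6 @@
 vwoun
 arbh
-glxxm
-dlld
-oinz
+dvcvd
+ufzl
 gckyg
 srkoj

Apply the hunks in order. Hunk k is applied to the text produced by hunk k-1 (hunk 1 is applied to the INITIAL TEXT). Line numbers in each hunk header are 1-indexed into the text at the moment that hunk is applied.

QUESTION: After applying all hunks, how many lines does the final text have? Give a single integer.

Hunk 1: at line 1 remove [jfc,btko] add [tjncw,qqxzh,tbkhk] -> 12 lines: vnorj tjncw qqxzh tbkhk fct oxzaq arbh glxxm dlld oinz gckyg srkoj
Hunk 2: at line 3 remove [tbkhk,fct,oxzaq] add [kfdbq,rrrbr,vwoun] -> 12 lines: vnorj tjncw qqxzh kfdbq rrrbr vwoun arbh glxxm dlld oinz gckyg srkoj
Hunk 3: at line 6 remove [glxxm,dlld,oinz] add [dvcvd,ufzl] -> 11 lines: vnorj tjncw qqxzh kfdbq rrrbr vwoun arbh dvcvd ufzl gckyg srkoj
Final line count: 11

Answer: 11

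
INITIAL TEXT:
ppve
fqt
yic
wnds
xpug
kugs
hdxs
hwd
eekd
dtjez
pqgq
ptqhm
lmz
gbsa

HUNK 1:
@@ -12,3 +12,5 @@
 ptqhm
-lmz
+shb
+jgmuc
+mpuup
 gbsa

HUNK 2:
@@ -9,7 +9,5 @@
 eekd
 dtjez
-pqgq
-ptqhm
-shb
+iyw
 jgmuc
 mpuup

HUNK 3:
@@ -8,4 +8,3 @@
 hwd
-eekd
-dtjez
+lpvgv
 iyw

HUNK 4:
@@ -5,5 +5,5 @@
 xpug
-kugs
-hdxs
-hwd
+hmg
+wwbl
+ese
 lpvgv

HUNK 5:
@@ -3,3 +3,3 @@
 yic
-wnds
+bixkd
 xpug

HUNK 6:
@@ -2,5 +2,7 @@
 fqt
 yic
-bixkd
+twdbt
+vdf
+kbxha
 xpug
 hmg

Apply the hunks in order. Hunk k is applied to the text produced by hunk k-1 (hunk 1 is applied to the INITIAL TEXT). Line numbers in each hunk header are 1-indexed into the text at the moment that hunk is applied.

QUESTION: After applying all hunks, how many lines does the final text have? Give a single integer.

Hunk 1: at line 12 remove [lmz] add [shb,jgmuc,mpuup] -> 16 lines: ppve fqt yic wnds xpug kugs hdxs hwd eekd dtjez pqgq ptqhm shb jgmuc mpuup gbsa
Hunk 2: at line 9 remove [pqgq,ptqhm,shb] add [iyw] -> 14 lines: ppve fqt yic wnds xpug kugs hdxs hwd eekd dtjez iyw jgmuc mpuup gbsa
Hunk 3: at line 8 remove [eekd,dtjez] add [lpvgv] -> 13 lines: ppve fqt yic wnds xpug kugs hdxs hwd lpvgv iyw jgmuc mpuup gbsa
Hunk 4: at line 5 remove [kugs,hdxs,hwd] add [hmg,wwbl,ese] -> 13 lines: ppve fqt yic wnds xpug hmg wwbl ese lpvgv iyw jgmuc mpuup gbsa
Hunk 5: at line 3 remove [wnds] add [bixkd] -> 13 lines: ppve fqt yic bixkd xpug hmg wwbl ese lpvgv iyw jgmuc mpuup gbsa
Hunk 6: at line 2 remove [bixkd] add [twdbt,vdf,kbxha] -> 15 lines: ppve fqt yic twdbt vdf kbxha xpug hmg wwbl ese lpvgv iyw jgmuc mpuup gbsa
Final line count: 15

Answer: 15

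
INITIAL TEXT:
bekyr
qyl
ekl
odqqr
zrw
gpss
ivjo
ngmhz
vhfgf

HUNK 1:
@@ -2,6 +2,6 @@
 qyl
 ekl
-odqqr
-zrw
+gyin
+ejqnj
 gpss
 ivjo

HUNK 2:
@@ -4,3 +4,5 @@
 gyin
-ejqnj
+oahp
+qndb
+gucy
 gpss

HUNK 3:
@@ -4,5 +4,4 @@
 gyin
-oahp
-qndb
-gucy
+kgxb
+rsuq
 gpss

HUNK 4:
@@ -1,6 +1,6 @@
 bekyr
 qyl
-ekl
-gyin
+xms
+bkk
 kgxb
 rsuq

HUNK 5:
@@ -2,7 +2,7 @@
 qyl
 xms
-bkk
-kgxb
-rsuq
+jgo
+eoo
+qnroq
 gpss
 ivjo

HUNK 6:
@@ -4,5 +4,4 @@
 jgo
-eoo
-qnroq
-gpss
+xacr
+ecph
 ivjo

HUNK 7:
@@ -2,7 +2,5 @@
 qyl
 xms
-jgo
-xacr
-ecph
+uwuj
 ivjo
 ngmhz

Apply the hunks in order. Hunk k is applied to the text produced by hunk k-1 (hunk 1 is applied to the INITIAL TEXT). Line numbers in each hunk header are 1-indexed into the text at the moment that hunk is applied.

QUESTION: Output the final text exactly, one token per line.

Answer: bekyr
qyl
xms
uwuj
ivjo
ngmhz
vhfgf

Derivation:
Hunk 1: at line 2 remove [odqqr,zrw] add [gyin,ejqnj] -> 9 lines: bekyr qyl ekl gyin ejqnj gpss ivjo ngmhz vhfgf
Hunk 2: at line 4 remove [ejqnj] add [oahp,qndb,gucy] -> 11 lines: bekyr qyl ekl gyin oahp qndb gucy gpss ivjo ngmhz vhfgf
Hunk 3: at line 4 remove [oahp,qndb,gucy] add [kgxb,rsuq] -> 10 lines: bekyr qyl ekl gyin kgxb rsuq gpss ivjo ngmhz vhfgf
Hunk 4: at line 1 remove [ekl,gyin] add [xms,bkk] -> 10 lines: bekyr qyl xms bkk kgxb rsuq gpss ivjo ngmhz vhfgf
Hunk 5: at line 2 remove [bkk,kgxb,rsuq] add [jgo,eoo,qnroq] -> 10 lines: bekyr qyl xms jgo eoo qnroq gpss ivjo ngmhz vhfgf
Hunk 6: at line 4 remove [eoo,qnroq,gpss] add [xacr,ecph] -> 9 lines: bekyr qyl xms jgo xacr ecph ivjo ngmhz vhfgf
Hunk 7: at line 2 remove [jgo,xacr,ecph] add [uwuj] -> 7 lines: bekyr qyl xms uwuj ivjo ngmhz vhfgf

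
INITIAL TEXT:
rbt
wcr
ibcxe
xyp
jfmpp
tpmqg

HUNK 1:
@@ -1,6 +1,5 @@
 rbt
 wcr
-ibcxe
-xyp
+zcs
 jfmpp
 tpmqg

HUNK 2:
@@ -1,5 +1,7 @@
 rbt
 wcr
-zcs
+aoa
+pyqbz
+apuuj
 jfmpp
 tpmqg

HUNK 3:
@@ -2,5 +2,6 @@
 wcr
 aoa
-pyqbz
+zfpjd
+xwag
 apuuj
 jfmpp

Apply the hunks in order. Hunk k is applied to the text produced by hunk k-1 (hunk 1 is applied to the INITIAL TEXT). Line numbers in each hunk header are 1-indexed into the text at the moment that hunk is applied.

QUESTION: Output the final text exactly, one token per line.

Answer: rbt
wcr
aoa
zfpjd
xwag
apuuj
jfmpp
tpmqg

Derivation:
Hunk 1: at line 1 remove [ibcxe,xyp] add [zcs] -> 5 lines: rbt wcr zcs jfmpp tpmqg
Hunk 2: at line 1 remove [zcs] add [aoa,pyqbz,apuuj] -> 7 lines: rbt wcr aoa pyqbz apuuj jfmpp tpmqg
Hunk 3: at line 2 remove [pyqbz] add [zfpjd,xwag] -> 8 lines: rbt wcr aoa zfpjd xwag apuuj jfmpp tpmqg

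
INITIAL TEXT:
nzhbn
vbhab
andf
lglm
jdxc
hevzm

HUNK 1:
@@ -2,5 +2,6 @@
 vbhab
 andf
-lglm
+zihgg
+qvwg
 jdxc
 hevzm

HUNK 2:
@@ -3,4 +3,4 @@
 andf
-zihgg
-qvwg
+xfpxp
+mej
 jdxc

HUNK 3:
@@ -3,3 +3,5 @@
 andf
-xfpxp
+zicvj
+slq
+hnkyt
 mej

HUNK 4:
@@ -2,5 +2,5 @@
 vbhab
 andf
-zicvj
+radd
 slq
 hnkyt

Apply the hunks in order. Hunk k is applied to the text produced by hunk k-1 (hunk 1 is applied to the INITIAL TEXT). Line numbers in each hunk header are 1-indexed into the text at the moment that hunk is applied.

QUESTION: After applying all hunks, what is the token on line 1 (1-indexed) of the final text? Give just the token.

Hunk 1: at line 2 remove [lglm] add [zihgg,qvwg] -> 7 lines: nzhbn vbhab andf zihgg qvwg jdxc hevzm
Hunk 2: at line 3 remove [zihgg,qvwg] add [xfpxp,mej] -> 7 lines: nzhbn vbhab andf xfpxp mej jdxc hevzm
Hunk 3: at line 3 remove [xfpxp] add [zicvj,slq,hnkyt] -> 9 lines: nzhbn vbhab andf zicvj slq hnkyt mej jdxc hevzm
Hunk 4: at line 2 remove [zicvj] add [radd] -> 9 lines: nzhbn vbhab andf radd slq hnkyt mej jdxc hevzm
Final line 1: nzhbn

Answer: nzhbn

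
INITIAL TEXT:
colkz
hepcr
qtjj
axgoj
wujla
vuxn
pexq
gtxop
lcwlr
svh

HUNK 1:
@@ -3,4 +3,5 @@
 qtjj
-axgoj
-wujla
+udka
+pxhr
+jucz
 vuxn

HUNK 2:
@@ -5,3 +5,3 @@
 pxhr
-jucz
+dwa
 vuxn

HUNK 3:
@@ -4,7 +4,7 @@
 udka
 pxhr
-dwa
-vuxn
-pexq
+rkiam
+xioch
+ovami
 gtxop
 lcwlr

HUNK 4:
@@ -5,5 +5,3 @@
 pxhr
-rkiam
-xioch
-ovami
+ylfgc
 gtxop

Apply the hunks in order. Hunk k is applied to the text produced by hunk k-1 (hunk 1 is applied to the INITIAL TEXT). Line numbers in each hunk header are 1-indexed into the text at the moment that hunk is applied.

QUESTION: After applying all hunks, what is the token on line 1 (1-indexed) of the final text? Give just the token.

Hunk 1: at line 3 remove [axgoj,wujla] add [udka,pxhr,jucz] -> 11 lines: colkz hepcr qtjj udka pxhr jucz vuxn pexq gtxop lcwlr svh
Hunk 2: at line 5 remove [jucz] add [dwa] -> 11 lines: colkz hepcr qtjj udka pxhr dwa vuxn pexq gtxop lcwlr svh
Hunk 3: at line 4 remove [dwa,vuxn,pexq] add [rkiam,xioch,ovami] -> 11 lines: colkz hepcr qtjj udka pxhr rkiam xioch ovami gtxop lcwlr svh
Hunk 4: at line 5 remove [rkiam,xioch,ovami] add [ylfgc] -> 9 lines: colkz hepcr qtjj udka pxhr ylfgc gtxop lcwlr svh
Final line 1: colkz

Answer: colkz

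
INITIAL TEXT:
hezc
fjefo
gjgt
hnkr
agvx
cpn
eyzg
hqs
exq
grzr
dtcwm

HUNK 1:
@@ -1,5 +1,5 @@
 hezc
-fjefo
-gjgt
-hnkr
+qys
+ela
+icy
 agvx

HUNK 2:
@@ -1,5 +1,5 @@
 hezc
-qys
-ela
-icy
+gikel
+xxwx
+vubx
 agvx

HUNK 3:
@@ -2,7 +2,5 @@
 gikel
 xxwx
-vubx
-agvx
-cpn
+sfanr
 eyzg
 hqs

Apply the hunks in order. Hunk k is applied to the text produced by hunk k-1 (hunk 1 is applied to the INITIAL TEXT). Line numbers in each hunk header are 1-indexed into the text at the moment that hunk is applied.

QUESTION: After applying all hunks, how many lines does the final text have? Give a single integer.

Hunk 1: at line 1 remove [fjefo,gjgt,hnkr] add [qys,ela,icy] -> 11 lines: hezc qys ela icy agvx cpn eyzg hqs exq grzr dtcwm
Hunk 2: at line 1 remove [qys,ela,icy] add [gikel,xxwx,vubx] -> 11 lines: hezc gikel xxwx vubx agvx cpn eyzg hqs exq grzr dtcwm
Hunk 3: at line 2 remove [vubx,agvx,cpn] add [sfanr] -> 9 lines: hezc gikel xxwx sfanr eyzg hqs exq grzr dtcwm
Final line count: 9

Answer: 9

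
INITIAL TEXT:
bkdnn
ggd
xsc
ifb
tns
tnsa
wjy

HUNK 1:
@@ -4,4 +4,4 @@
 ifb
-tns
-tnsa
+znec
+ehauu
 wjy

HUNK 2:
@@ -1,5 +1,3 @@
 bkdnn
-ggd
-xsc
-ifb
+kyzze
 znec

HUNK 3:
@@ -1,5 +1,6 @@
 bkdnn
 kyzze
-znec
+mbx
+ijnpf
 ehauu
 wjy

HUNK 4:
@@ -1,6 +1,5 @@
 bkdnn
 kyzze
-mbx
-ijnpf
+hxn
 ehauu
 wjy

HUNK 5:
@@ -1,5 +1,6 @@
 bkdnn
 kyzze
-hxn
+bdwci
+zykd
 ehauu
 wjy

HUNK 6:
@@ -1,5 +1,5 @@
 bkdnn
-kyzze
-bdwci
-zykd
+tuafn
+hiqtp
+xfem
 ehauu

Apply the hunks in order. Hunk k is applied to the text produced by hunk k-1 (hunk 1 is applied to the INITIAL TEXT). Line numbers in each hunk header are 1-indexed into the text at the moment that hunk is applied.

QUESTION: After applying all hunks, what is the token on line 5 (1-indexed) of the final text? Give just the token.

Answer: ehauu

Derivation:
Hunk 1: at line 4 remove [tns,tnsa] add [znec,ehauu] -> 7 lines: bkdnn ggd xsc ifb znec ehauu wjy
Hunk 2: at line 1 remove [ggd,xsc,ifb] add [kyzze] -> 5 lines: bkdnn kyzze znec ehauu wjy
Hunk 3: at line 1 remove [znec] add [mbx,ijnpf] -> 6 lines: bkdnn kyzze mbx ijnpf ehauu wjy
Hunk 4: at line 1 remove [mbx,ijnpf] add [hxn] -> 5 lines: bkdnn kyzze hxn ehauu wjy
Hunk 5: at line 1 remove [hxn] add [bdwci,zykd] -> 6 lines: bkdnn kyzze bdwci zykd ehauu wjy
Hunk 6: at line 1 remove [kyzze,bdwci,zykd] add [tuafn,hiqtp,xfem] -> 6 lines: bkdnn tuafn hiqtp xfem ehauu wjy
Final line 5: ehauu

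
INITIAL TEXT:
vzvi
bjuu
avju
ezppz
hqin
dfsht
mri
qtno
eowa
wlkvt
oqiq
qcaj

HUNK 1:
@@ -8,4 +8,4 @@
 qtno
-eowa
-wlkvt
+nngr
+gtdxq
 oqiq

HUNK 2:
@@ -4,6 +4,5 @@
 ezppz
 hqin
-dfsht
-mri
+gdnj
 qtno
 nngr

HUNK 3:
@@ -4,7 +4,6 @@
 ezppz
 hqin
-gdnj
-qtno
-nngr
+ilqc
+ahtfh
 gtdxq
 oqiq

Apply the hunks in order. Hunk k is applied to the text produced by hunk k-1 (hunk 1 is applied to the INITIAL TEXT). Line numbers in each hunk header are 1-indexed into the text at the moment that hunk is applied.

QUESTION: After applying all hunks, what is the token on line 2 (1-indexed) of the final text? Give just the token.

Hunk 1: at line 8 remove [eowa,wlkvt] add [nngr,gtdxq] -> 12 lines: vzvi bjuu avju ezppz hqin dfsht mri qtno nngr gtdxq oqiq qcaj
Hunk 2: at line 4 remove [dfsht,mri] add [gdnj] -> 11 lines: vzvi bjuu avju ezppz hqin gdnj qtno nngr gtdxq oqiq qcaj
Hunk 3: at line 4 remove [gdnj,qtno,nngr] add [ilqc,ahtfh] -> 10 lines: vzvi bjuu avju ezppz hqin ilqc ahtfh gtdxq oqiq qcaj
Final line 2: bjuu

Answer: bjuu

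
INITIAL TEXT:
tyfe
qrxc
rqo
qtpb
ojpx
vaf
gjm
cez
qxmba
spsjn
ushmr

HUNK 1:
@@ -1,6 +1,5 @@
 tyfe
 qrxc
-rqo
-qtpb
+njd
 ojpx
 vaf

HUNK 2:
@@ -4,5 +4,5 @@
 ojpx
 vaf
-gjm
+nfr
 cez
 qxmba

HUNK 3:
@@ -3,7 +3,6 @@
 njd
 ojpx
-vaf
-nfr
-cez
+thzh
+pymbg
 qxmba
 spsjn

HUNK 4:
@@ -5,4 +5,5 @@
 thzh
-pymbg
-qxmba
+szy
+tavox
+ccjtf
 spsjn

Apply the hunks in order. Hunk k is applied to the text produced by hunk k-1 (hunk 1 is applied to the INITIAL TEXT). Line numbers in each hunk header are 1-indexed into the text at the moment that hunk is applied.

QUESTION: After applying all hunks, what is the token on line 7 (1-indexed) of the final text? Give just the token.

Hunk 1: at line 1 remove [rqo,qtpb] add [njd] -> 10 lines: tyfe qrxc njd ojpx vaf gjm cez qxmba spsjn ushmr
Hunk 2: at line 4 remove [gjm] add [nfr] -> 10 lines: tyfe qrxc njd ojpx vaf nfr cez qxmba spsjn ushmr
Hunk 3: at line 3 remove [vaf,nfr,cez] add [thzh,pymbg] -> 9 lines: tyfe qrxc njd ojpx thzh pymbg qxmba spsjn ushmr
Hunk 4: at line 5 remove [pymbg,qxmba] add [szy,tavox,ccjtf] -> 10 lines: tyfe qrxc njd ojpx thzh szy tavox ccjtf spsjn ushmr
Final line 7: tavox

Answer: tavox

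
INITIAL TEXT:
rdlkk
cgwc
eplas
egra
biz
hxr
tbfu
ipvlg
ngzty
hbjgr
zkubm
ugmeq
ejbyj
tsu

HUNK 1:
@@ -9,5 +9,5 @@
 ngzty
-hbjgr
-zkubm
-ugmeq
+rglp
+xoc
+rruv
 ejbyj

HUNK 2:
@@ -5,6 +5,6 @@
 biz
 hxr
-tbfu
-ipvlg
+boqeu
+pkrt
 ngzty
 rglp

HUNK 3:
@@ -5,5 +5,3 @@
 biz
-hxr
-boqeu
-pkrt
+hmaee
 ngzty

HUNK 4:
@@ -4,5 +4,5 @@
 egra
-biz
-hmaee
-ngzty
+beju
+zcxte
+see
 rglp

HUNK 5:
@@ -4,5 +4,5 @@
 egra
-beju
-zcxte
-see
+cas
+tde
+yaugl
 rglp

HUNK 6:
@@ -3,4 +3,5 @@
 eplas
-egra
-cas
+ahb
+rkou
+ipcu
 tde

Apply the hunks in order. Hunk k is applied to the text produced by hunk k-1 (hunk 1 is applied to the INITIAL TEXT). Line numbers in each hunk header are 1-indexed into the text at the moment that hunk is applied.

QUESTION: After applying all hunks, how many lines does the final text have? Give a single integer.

Answer: 13

Derivation:
Hunk 1: at line 9 remove [hbjgr,zkubm,ugmeq] add [rglp,xoc,rruv] -> 14 lines: rdlkk cgwc eplas egra biz hxr tbfu ipvlg ngzty rglp xoc rruv ejbyj tsu
Hunk 2: at line 5 remove [tbfu,ipvlg] add [boqeu,pkrt] -> 14 lines: rdlkk cgwc eplas egra biz hxr boqeu pkrt ngzty rglp xoc rruv ejbyj tsu
Hunk 3: at line 5 remove [hxr,boqeu,pkrt] add [hmaee] -> 12 lines: rdlkk cgwc eplas egra biz hmaee ngzty rglp xoc rruv ejbyj tsu
Hunk 4: at line 4 remove [biz,hmaee,ngzty] add [beju,zcxte,see] -> 12 lines: rdlkk cgwc eplas egra beju zcxte see rglp xoc rruv ejbyj tsu
Hunk 5: at line 4 remove [beju,zcxte,see] add [cas,tde,yaugl] -> 12 lines: rdlkk cgwc eplas egra cas tde yaugl rglp xoc rruv ejbyj tsu
Hunk 6: at line 3 remove [egra,cas] add [ahb,rkou,ipcu] -> 13 lines: rdlkk cgwc eplas ahb rkou ipcu tde yaugl rglp xoc rruv ejbyj tsu
Final line count: 13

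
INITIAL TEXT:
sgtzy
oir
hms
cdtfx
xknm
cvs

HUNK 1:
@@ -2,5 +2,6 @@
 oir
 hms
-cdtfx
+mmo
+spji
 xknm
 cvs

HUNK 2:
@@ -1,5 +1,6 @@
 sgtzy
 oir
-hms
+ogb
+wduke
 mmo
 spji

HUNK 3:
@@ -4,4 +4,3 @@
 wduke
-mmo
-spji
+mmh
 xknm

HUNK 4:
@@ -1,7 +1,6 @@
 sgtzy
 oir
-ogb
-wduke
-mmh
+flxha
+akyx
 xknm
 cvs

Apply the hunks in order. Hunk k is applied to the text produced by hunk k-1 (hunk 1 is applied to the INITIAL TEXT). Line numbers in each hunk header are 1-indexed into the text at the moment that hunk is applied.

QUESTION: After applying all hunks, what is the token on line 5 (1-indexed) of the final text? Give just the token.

Hunk 1: at line 2 remove [cdtfx] add [mmo,spji] -> 7 lines: sgtzy oir hms mmo spji xknm cvs
Hunk 2: at line 1 remove [hms] add [ogb,wduke] -> 8 lines: sgtzy oir ogb wduke mmo spji xknm cvs
Hunk 3: at line 4 remove [mmo,spji] add [mmh] -> 7 lines: sgtzy oir ogb wduke mmh xknm cvs
Hunk 4: at line 1 remove [ogb,wduke,mmh] add [flxha,akyx] -> 6 lines: sgtzy oir flxha akyx xknm cvs
Final line 5: xknm

Answer: xknm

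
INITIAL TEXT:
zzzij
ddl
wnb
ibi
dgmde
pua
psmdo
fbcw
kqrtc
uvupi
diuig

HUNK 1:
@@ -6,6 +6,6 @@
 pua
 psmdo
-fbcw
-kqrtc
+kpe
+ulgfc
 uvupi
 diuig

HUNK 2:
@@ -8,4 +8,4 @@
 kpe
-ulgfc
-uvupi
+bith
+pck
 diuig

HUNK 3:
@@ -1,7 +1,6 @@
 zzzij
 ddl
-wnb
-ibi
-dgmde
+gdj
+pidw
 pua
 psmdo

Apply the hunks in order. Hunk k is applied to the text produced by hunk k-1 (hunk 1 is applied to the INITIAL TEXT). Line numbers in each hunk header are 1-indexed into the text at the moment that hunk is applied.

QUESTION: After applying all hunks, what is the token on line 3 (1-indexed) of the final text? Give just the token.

Answer: gdj

Derivation:
Hunk 1: at line 6 remove [fbcw,kqrtc] add [kpe,ulgfc] -> 11 lines: zzzij ddl wnb ibi dgmde pua psmdo kpe ulgfc uvupi diuig
Hunk 2: at line 8 remove [ulgfc,uvupi] add [bith,pck] -> 11 lines: zzzij ddl wnb ibi dgmde pua psmdo kpe bith pck diuig
Hunk 3: at line 1 remove [wnb,ibi,dgmde] add [gdj,pidw] -> 10 lines: zzzij ddl gdj pidw pua psmdo kpe bith pck diuig
Final line 3: gdj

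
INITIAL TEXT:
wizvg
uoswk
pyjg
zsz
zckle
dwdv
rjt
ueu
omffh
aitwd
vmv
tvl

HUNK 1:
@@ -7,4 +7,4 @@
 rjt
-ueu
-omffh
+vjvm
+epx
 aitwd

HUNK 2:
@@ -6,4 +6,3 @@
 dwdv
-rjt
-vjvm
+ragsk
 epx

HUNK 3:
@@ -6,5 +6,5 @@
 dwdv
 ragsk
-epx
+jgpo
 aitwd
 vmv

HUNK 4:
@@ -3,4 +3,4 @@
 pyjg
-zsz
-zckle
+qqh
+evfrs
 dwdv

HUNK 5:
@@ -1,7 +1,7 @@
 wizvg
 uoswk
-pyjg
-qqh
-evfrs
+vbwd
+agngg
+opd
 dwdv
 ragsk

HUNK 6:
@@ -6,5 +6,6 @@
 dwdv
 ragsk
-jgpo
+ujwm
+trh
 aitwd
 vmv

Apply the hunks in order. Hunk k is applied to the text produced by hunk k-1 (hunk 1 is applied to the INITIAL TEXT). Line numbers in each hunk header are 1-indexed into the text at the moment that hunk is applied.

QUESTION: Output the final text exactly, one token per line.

Answer: wizvg
uoswk
vbwd
agngg
opd
dwdv
ragsk
ujwm
trh
aitwd
vmv
tvl

Derivation:
Hunk 1: at line 7 remove [ueu,omffh] add [vjvm,epx] -> 12 lines: wizvg uoswk pyjg zsz zckle dwdv rjt vjvm epx aitwd vmv tvl
Hunk 2: at line 6 remove [rjt,vjvm] add [ragsk] -> 11 lines: wizvg uoswk pyjg zsz zckle dwdv ragsk epx aitwd vmv tvl
Hunk 3: at line 6 remove [epx] add [jgpo] -> 11 lines: wizvg uoswk pyjg zsz zckle dwdv ragsk jgpo aitwd vmv tvl
Hunk 4: at line 3 remove [zsz,zckle] add [qqh,evfrs] -> 11 lines: wizvg uoswk pyjg qqh evfrs dwdv ragsk jgpo aitwd vmv tvl
Hunk 5: at line 1 remove [pyjg,qqh,evfrs] add [vbwd,agngg,opd] -> 11 lines: wizvg uoswk vbwd agngg opd dwdv ragsk jgpo aitwd vmv tvl
Hunk 6: at line 6 remove [jgpo] add [ujwm,trh] -> 12 lines: wizvg uoswk vbwd agngg opd dwdv ragsk ujwm trh aitwd vmv tvl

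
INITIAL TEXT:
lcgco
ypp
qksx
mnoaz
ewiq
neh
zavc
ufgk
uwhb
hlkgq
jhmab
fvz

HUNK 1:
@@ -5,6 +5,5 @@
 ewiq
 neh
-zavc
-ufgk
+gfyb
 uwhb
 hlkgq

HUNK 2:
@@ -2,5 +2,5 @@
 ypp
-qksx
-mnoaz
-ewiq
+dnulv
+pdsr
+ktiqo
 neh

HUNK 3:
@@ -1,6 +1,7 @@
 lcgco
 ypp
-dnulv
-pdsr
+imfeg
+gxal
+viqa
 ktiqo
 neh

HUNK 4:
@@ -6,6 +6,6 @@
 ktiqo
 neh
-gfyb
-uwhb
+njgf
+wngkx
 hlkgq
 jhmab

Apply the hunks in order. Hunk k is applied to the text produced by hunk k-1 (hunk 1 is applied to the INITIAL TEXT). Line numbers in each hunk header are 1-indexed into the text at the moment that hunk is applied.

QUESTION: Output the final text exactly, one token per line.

Answer: lcgco
ypp
imfeg
gxal
viqa
ktiqo
neh
njgf
wngkx
hlkgq
jhmab
fvz

Derivation:
Hunk 1: at line 5 remove [zavc,ufgk] add [gfyb] -> 11 lines: lcgco ypp qksx mnoaz ewiq neh gfyb uwhb hlkgq jhmab fvz
Hunk 2: at line 2 remove [qksx,mnoaz,ewiq] add [dnulv,pdsr,ktiqo] -> 11 lines: lcgco ypp dnulv pdsr ktiqo neh gfyb uwhb hlkgq jhmab fvz
Hunk 3: at line 1 remove [dnulv,pdsr] add [imfeg,gxal,viqa] -> 12 lines: lcgco ypp imfeg gxal viqa ktiqo neh gfyb uwhb hlkgq jhmab fvz
Hunk 4: at line 6 remove [gfyb,uwhb] add [njgf,wngkx] -> 12 lines: lcgco ypp imfeg gxal viqa ktiqo neh njgf wngkx hlkgq jhmab fvz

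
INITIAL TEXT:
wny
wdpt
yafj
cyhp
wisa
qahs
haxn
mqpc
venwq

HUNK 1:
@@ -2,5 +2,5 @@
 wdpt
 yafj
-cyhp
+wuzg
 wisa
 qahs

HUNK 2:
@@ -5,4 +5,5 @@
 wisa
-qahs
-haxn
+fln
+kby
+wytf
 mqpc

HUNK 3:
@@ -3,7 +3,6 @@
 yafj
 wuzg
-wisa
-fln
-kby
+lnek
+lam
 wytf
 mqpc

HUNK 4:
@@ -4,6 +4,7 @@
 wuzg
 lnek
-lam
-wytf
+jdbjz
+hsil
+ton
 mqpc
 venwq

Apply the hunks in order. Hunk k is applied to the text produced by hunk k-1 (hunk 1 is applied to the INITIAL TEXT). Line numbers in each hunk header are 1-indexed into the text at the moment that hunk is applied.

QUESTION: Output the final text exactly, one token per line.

Hunk 1: at line 2 remove [cyhp] add [wuzg] -> 9 lines: wny wdpt yafj wuzg wisa qahs haxn mqpc venwq
Hunk 2: at line 5 remove [qahs,haxn] add [fln,kby,wytf] -> 10 lines: wny wdpt yafj wuzg wisa fln kby wytf mqpc venwq
Hunk 3: at line 3 remove [wisa,fln,kby] add [lnek,lam] -> 9 lines: wny wdpt yafj wuzg lnek lam wytf mqpc venwq
Hunk 4: at line 4 remove [lam,wytf] add [jdbjz,hsil,ton] -> 10 lines: wny wdpt yafj wuzg lnek jdbjz hsil ton mqpc venwq

Answer: wny
wdpt
yafj
wuzg
lnek
jdbjz
hsil
ton
mqpc
venwq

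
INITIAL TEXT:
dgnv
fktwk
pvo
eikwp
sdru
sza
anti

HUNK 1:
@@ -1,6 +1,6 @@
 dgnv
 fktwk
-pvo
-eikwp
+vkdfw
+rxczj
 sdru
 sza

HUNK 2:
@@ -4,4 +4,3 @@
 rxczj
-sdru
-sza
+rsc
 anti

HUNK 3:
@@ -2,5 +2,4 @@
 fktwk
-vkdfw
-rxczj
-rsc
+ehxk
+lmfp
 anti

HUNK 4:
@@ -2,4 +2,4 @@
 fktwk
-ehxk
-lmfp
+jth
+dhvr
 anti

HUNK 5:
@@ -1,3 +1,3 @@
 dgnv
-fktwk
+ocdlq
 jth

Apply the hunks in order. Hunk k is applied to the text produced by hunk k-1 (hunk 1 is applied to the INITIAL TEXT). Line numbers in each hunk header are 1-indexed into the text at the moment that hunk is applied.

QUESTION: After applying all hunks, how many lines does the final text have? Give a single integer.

Answer: 5

Derivation:
Hunk 1: at line 1 remove [pvo,eikwp] add [vkdfw,rxczj] -> 7 lines: dgnv fktwk vkdfw rxczj sdru sza anti
Hunk 2: at line 4 remove [sdru,sza] add [rsc] -> 6 lines: dgnv fktwk vkdfw rxczj rsc anti
Hunk 3: at line 2 remove [vkdfw,rxczj,rsc] add [ehxk,lmfp] -> 5 lines: dgnv fktwk ehxk lmfp anti
Hunk 4: at line 2 remove [ehxk,lmfp] add [jth,dhvr] -> 5 lines: dgnv fktwk jth dhvr anti
Hunk 5: at line 1 remove [fktwk] add [ocdlq] -> 5 lines: dgnv ocdlq jth dhvr anti
Final line count: 5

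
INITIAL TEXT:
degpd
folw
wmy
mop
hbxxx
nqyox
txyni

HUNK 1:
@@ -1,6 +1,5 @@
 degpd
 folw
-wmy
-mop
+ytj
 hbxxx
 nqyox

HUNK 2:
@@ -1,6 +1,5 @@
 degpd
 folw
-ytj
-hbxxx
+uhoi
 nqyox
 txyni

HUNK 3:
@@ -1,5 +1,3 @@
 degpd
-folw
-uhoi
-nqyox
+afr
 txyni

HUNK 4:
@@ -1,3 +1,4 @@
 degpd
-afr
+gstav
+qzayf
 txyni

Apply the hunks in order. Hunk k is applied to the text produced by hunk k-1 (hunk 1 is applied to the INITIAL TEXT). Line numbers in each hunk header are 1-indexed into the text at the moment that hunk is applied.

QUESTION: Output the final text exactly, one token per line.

Hunk 1: at line 1 remove [wmy,mop] add [ytj] -> 6 lines: degpd folw ytj hbxxx nqyox txyni
Hunk 2: at line 1 remove [ytj,hbxxx] add [uhoi] -> 5 lines: degpd folw uhoi nqyox txyni
Hunk 3: at line 1 remove [folw,uhoi,nqyox] add [afr] -> 3 lines: degpd afr txyni
Hunk 4: at line 1 remove [afr] add [gstav,qzayf] -> 4 lines: degpd gstav qzayf txyni

Answer: degpd
gstav
qzayf
txyni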